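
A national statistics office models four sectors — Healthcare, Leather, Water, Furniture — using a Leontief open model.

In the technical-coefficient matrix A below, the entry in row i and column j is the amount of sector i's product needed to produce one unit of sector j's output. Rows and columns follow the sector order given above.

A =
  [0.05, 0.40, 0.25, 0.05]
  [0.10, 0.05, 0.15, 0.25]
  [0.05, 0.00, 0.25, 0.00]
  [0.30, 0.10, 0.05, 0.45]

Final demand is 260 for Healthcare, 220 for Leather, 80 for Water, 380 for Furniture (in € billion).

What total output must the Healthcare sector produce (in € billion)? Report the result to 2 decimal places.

x_1 = 639.63

I − A =
  [   0.95    -0.40    -0.25    -0.05]
  [  -0.10     0.95    -0.15    -0.25]
  [  -0.05     0.00     0.75     0.00]
  [  -0.30    -0.10    -0.05     0.55]
Compute the cofactors C_ij = (−1)^(i+j)·(3×3 minor ij) of I−A; the adjugate is their transpose:
adj(I−A) = Cᵀ =
  [ 0.373125   0.168750   0.165500   0.110625]
  [ 0.102250   0.373625   0.120750   0.179125]
  [ 0.024875   0.011250   0.405875   0.007375]
  [ 0.224375   0.161000   0.149125   0.632000]
det(I−A) = Σ_j (I−A)_1j·C_1j = (0.95)(0.373125) + (-0.40)(0.102250) + (-0.25)(0.024875) + (-0.05)(0.224375) = 0.29613125
(I − A)⁻¹ = adj(I−A) / det(I−A) ≈
  [   1.2600     0.5698     0.5589     0.3736]
  [   0.3453     1.2617     0.4078     0.6049]
  [   0.0840     0.0380     1.3706     0.0249]
  [   0.7577     0.5437     0.5036     2.1342]
x = (I − A)⁻¹ d = adj(I−A)·d / det(I−A), with det(I−A) = 0.29613125:
  x_1 = (0.373125·260 + 0.168750·220 + 0.165500·80 + 0.110625·380) / 0.29613125 = 189.415 / 0.29613125 ≈ 639.63
  x_2 = (0.102250·260 + 0.373625·220 + 0.120750·80 + 0.179125·380) / 0.29613125 = 186.51 / 0.29613125 ≈ 629.82
  x_3 = (0.024875·260 + 0.011250·220 + 0.405875·80 + 0.007375·380) / 0.29613125 = 44.215 / 0.29613125 ≈ 149.31
  x_4 = (0.224375·260 + 0.161000·220 + 0.149125·80 + 0.632000·380) / 0.29613125 = 345.8475 / 0.29613125 ≈ 1167.89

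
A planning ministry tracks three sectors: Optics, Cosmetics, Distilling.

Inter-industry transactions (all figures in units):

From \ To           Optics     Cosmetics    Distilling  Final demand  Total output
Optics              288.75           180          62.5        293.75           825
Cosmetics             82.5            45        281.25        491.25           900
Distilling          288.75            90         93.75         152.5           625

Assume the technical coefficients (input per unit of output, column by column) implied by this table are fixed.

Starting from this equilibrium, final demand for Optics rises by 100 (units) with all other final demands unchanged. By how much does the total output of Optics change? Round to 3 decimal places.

Δx_O = 184.681

Technical coefficients a_ij = z_ij / X_j:
  a_OO = 288.75/825 = 0.35, a_CO = 82.5/825 = 0.10, a_DO = 288.75/825 = 0.35
  a_OC = 180/900 = 0.20, a_CC = 45/900 = 0.05, a_DC = 90/900 = 0.10
  a_OD = 62.5/625 = 0.10, a_CD = 281.25/625 = 0.45, a_DD = 93.75/625 = 0.15
I − A =
  [   0.65    -0.20    -0.10]
  [  -0.10     0.95    -0.45]
  [  -0.35    -0.10     0.85]
Cofactors of I−A, C_ij = (−1)^(i+j)·(minor ij) (rows/columns in the sector order above):
  C_11 = (0.95)(0.85) − (-0.45)(-0.10) = 0.7625
  C_12 = −[(-0.10)(0.85) − (-0.45)(-0.35)] = 0.2425
  C_13 = (-0.10)(-0.10) − (0.95)(-0.35) = 0.3425
  C_21 = −[(-0.20)(0.85) − (-0.10)(-0.10)] = 0.1800
  C_22 = (0.65)(0.85) − (-0.10)(-0.35) = 0.5175
  C_23 = −[(0.65)(-0.10) − (-0.20)(-0.35)] = 0.1350
  C_31 = (-0.20)(-0.45) − (-0.10)(0.95) = 0.1850
  C_32 = −[(0.65)(-0.45) − (-0.10)(-0.10)] = 0.3025
  C_33 = (0.65)(0.95) − (-0.20)(-0.10) = 0.5975
det(I−A) = Σ_j (I−A)_1j·C_1j = (0.65)(0.7625) + (-0.20)(0.2425) + (-0.10)(0.3425) = 0.412875
adj(I−A) = Cᵀ =
  [ 0.7625   0.1800   0.1850]
  [ 0.2425   0.5175   0.3025]
  [ 0.3425   0.1350   0.5975]
(I − A)⁻¹ = adj(I−A) / det(I−A) ≈
  [   1.8468     0.4360     0.4481]
  [   0.5873     1.2534     0.7327]
  [   0.8295     0.3270     1.4472]
Δx = (I − A)⁻¹ Δd with Δd having +100 in the Optics component and 0 elsewhere.
So Δx_O = L_OO · (+100), where L_OO = adj(I−A)_OO / det(I−A) = 0.7625 / 0.412875.
Δx_O = 0.7625 × (+100) / 0.412875 = 76.25 / 0.412875 ≈ 184.681.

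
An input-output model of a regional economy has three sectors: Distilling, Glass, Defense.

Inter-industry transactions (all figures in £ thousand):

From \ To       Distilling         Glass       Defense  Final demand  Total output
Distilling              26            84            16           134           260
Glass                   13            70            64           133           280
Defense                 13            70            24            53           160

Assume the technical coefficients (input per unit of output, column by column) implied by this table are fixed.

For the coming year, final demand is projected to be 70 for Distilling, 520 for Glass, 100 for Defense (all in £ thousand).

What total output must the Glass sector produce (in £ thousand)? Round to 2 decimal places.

x_2 = 947.99

Technical coefficients a_ij = z_ij / X_j:
  a_11 = 26/260 = 0.10, a_21 = 13/260 = 0.05, a_31 = 13/260 = 0.05
  a_12 = 84/280 = 0.30, a_22 = 70/280 = 0.25, a_32 = 70/280 = 0.25
  a_13 = 16/160 = 0.10, a_23 = 64/160 = 0.40, a_33 = 24/160 = 0.15
I − A =
  [   0.90    -0.30    -0.10]
  [  -0.05     0.75    -0.40]
  [  -0.05    -0.25     0.85]
Cofactors of I−A, C_ij = (−1)^(i+j)·(minor ij) (rows/columns in the sector order above):
  C_11 = (0.75)(0.85) − (-0.40)(-0.25) = 0.5375
  C_12 = −[(-0.05)(0.85) − (-0.40)(-0.05)] = 0.0625
  C_13 = (-0.05)(-0.25) − (0.75)(-0.05) = 0.0500
  C_21 = −[(-0.30)(0.85) − (-0.10)(-0.25)] = 0.2800
  C_22 = (0.90)(0.85) − (-0.10)(-0.05) = 0.7600
  C_23 = −[(0.90)(-0.25) − (-0.30)(-0.05)] = 0.2400
  C_31 = (-0.30)(-0.40) − (-0.10)(0.75) = 0.1950
  C_32 = −[(0.90)(-0.40) − (-0.10)(-0.05)] = 0.3650
  C_33 = (0.90)(0.75) − (-0.30)(-0.05) = 0.6600
det(I−A) = Σ_j (I−A)_1j·C_1j = (0.90)(0.5375) + (-0.30)(0.0625) + (-0.10)(0.0500) = 0.4600
adj(I−A) = Cᵀ =
  [ 0.5375   0.2800   0.1950]
  [ 0.0625   0.7600   0.3650]
  [ 0.0500   0.2400   0.6600]
(I − A)⁻¹ = adj(I−A) / det(I−A) ≈
  [   1.1685     0.6087     0.4239]
  [   0.1359     1.6522     0.7935]
  [   0.1087     0.5217     1.4348]
x = (I − A)⁻¹ d = adj(I−A)·d / det(I−A), with det(I−A) = 0.4600:
  x_1 = (0.5375·70 + 0.2800·520 + 0.1950·100) / 0.4600 = 202.725 / 0.4600 ≈ 440.71
  x_2 = (0.0625·70 + 0.7600·520 + 0.3650·100) / 0.4600 = 436.075 / 0.4600 ≈ 947.99
  x_3 = (0.0500·70 + 0.2400·520 + 0.6600·100) / 0.4600 = 194.30 / 0.4600 ≈ 422.39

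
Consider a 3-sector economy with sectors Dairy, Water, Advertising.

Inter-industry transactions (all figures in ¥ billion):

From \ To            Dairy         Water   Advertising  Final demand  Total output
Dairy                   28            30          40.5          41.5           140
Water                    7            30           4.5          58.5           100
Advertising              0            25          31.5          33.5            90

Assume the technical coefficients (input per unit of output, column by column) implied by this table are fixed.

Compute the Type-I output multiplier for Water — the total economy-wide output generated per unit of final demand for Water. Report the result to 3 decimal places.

m_W = 3.034

Technical coefficients a_ij = z_ij / X_j:
  a_DD = 28/140 = 0.20, a_WD = 7/140 = 0.05, a_AD = 0/140 = 0.00
  a_DW = 30/100 = 0.30, a_WW = 30/100 = 0.30, a_AW = 25/100 = 0.25
  a_DA = 40.5/90 = 0.45, a_WA = 4.5/90 = 0.05, a_AA = 31.5/90 = 0.35
I − A =
  [   0.80    -0.30    -0.45]
  [  -0.05     0.70    -0.05]
  [   0.00    -0.25     0.65]
Cofactors of I−A, C_ij = (−1)^(i+j)·(minor ij) (rows/columns in the sector order above):
  C_11 = (0.70)(0.65) − (-0.05)(-0.25) = 0.4425
  C_12 = −[(-0.05)(0.65) − (-0.05)(0.00)] = 0.0325
  C_13 = (-0.05)(-0.25) − (0.70)(0.00) = 0.0125
  C_21 = −[(-0.30)(0.65) − (-0.45)(-0.25)] = 0.3075
  C_22 = (0.80)(0.65) − (-0.45)(0.00) = 0.5200
  C_23 = −[(0.80)(-0.25) − (-0.30)(0.00)] = 0.2000
  C_31 = (-0.30)(-0.05) − (-0.45)(0.70) = 0.3300
  C_32 = −[(0.80)(-0.05) − (-0.45)(-0.05)] = 0.0625
  C_33 = (0.80)(0.70) − (-0.30)(-0.05) = 0.5450
det(I−A) = Σ_j (I−A)_1j·C_1j = (0.80)(0.4425) + (-0.30)(0.0325) + (-0.45)(0.0125) = 0.338625
adj(I−A) = Cᵀ =
  [ 0.4425   0.3075   0.3300]
  [ 0.0325   0.5200   0.0625]
  [ 0.0125   0.2000   0.5450]
(I − A)⁻¹ = adj(I−A) / det(I−A) ≈
  [   1.3068     0.9081     0.9745]
  [   0.0960     1.5356     0.1846]
  [   0.0369     0.5906     1.6094]
The output multiplier for sector j is the column-j sum of the Leontief inverse (I − A)⁻¹ = adj(I−A) / det(I−A).
Column W of adj(I−A): (0.3075, 0.5200, 0.2000); det(I−A) = 0.338625.
m_W = (0.3075 + 0.5200 + 0.2000) / 0.338625 = 1.0275 / 0.338625 ≈ 3.034.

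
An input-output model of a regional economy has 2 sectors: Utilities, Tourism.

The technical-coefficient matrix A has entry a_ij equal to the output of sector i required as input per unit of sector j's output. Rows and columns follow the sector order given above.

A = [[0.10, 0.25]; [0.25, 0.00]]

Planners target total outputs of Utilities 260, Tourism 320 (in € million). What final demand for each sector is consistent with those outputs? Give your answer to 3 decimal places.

d_U = 154.000, d_T = 255.000

I − A =
  [   0.90    -0.25]
  [  -0.25     1.00]
d = (I − A) x:
  d_U = (+0.90)·260 + (-0.25)·320 = 154.000
  d_T = (-0.25)·260 + (+1.00)·320 = 255.000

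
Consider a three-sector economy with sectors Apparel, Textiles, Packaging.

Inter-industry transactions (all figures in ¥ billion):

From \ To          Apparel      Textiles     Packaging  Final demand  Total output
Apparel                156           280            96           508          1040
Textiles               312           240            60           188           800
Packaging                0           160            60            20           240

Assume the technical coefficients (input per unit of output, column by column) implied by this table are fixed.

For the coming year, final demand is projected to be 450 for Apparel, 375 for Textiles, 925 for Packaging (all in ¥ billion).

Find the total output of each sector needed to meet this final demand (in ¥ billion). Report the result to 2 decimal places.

x_A = 2266.20, x_T = 2152.41, x_P = 1807.31

Technical coefficients a_ij = z_ij / X_j:
  a_AA = 156/1040 = 0.15, a_TA = 312/1040 = 0.30, a_PA = 0/1040 = 0.00
  a_AT = 280/800 = 0.35, a_TT = 240/800 = 0.30, a_PT = 160/800 = 0.20
  a_AP = 96/240 = 0.40, a_TP = 60/240 = 0.25, a_PP = 60/240 = 0.25
I − A =
  [   0.85    -0.35    -0.40]
  [  -0.30     0.70    -0.25]
  [   0.00    -0.20     0.75]
Cofactors of I−A, C_ij = (−1)^(i+j)·(minor ij) (rows/columns in the sector order above):
  C_11 = (0.70)(0.75) − (-0.25)(-0.20) = 0.4750
  C_12 = −[(-0.30)(0.75) − (-0.25)(0.00)] = 0.2250
  C_13 = (-0.30)(-0.20) − (0.70)(0.00) = 0.0600
  C_21 = −[(-0.35)(0.75) − (-0.40)(-0.20)] = 0.3425
  C_22 = (0.85)(0.75) − (-0.40)(0.00) = 0.6375
  C_23 = −[(0.85)(-0.20) − (-0.35)(0.00)] = 0.1700
  C_31 = (-0.35)(-0.25) − (-0.40)(0.70) = 0.3675
  C_32 = −[(0.85)(-0.25) − (-0.40)(-0.30)] = 0.3325
  C_33 = (0.85)(0.70) − (-0.35)(-0.30) = 0.4900
det(I−A) = Σ_j (I−A)_1j·C_1j = (0.85)(0.4750) + (-0.35)(0.2250) + (-0.40)(0.0600) = 0.3010
adj(I−A) = Cᵀ =
  [ 0.4750   0.3425   0.3675]
  [ 0.2250   0.6375   0.3325]
  [ 0.0600   0.1700   0.4900]
(I − A)⁻¹ = adj(I−A) / det(I−A) ≈
  [   1.5781     1.1379     1.2209]
  [   0.7475     2.1179     1.1047]
  [   0.1993     0.5648     1.6279]
x = (I − A)⁻¹ d = adj(I−A)·d / det(I−A), with det(I−A) = 0.3010:
  x_A = (0.4750·450 + 0.3425·375 + 0.3675·925) / 0.3010 = 682.125 / 0.3010 ≈ 2266.20
  x_T = (0.2250·450 + 0.6375·375 + 0.3325·925) / 0.3010 = 647.875 / 0.3010 ≈ 2152.41
  x_P = (0.0600·450 + 0.1700·375 + 0.4900·925) / 0.3010 = 544.00 / 0.3010 ≈ 1807.31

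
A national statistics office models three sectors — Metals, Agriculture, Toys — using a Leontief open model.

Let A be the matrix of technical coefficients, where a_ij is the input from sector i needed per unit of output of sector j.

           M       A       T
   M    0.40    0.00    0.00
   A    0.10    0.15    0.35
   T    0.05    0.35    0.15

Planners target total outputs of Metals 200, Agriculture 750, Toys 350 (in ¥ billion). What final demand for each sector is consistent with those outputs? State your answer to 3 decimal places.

d_M = 120.000, d_A = 495.000, d_T = 25.000

I − A =
  [   0.60     0.00     0.00]
  [  -0.10     0.85    -0.35]
  [  -0.05    -0.35     0.85]
d = (I − A) x:
  d_M = (+0.60)·200 + (+0.00)·750 + (+0.00)·350 = 120.000
  d_A = (-0.10)·200 + (+0.85)·750 + (-0.35)·350 = 495.000
  d_T = (-0.05)·200 + (-0.35)·750 + (+0.85)·350 = 25.000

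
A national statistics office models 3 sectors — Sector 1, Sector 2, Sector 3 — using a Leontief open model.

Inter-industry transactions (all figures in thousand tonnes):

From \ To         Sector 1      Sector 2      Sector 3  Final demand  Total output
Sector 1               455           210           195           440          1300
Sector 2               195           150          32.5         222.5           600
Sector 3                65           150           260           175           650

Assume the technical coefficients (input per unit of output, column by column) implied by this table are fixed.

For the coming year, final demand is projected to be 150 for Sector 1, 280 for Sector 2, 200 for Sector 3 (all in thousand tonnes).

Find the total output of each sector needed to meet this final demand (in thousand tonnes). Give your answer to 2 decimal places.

Technical coefficients a_ij = z_ij / X_j:
  a_11 = 455/1300 = 0.35, a_21 = 195/1300 = 0.15, a_31 = 65/1300 = 0.05
  a_12 = 210/600 = 0.35, a_22 = 150/600 = 0.25, a_32 = 150/600 = 0.25
  a_13 = 195/650 = 0.30, a_23 = 32.5/650 = 0.05, a_33 = 260/650 = 0.40
I − A =
  [   0.65    -0.35    -0.30]
  [  -0.15     0.75    -0.05]
  [  -0.05    -0.25     0.60]
Cofactors of I−A, C_ij = (−1)^(i+j)·(minor ij) (rows/columns in the sector order above):
  C_11 = (0.75)(0.60) − (-0.05)(-0.25) = 0.4375
  C_12 = −[(-0.15)(0.60) − (-0.05)(-0.05)] = 0.0925
  C_13 = (-0.15)(-0.25) − (0.75)(-0.05) = 0.0750
  C_21 = −[(-0.35)(0.60) − (-0.30)(-0.25)] = 0.2850
  C_22 = (0.65)(0.60) − (-0.30)(-0.05) = 0.3750
  C_23 = −[(0.65)(-0.25) − (-0.35)(-0.05)] = 0.1800
  C_31 = (-0.35)(-0.05) − (-0.30)(0.75) = 0.2425
  C_32 = −[(0.65)(-0.05) − (-0.30)(-0.15)] = 0.0775
  C_33 = (0.65)(0.75) − (-0.35)(-0.15) = 0.4350
det(I−A) = Σ_j (I−A)_1j·C_1j = (0.65)(0.4375) + (-0.35)(0.0925) + (-0.30)(0.0750) = 0.2295
adj(I−A) = Cᵀ =
  [ 0.4375   0.2850   0.2425]
  [ 0.0925   0.3750   0.0775]
  [ 0.0750   0.1800   0.4350]
(I − A)⁻¹ = adj(I−A) / det(I−A) ≈
  [   1.9063     1.2418     1.0566]
  [   0.4031     1.6340     0.3377]
  [   0.3268     0.7843     1.8954]
x = (I − A)⁻¹ d = adj(I−A)·d / det(I−A), with det(I−A) = 0.2295:
  x_1 = (0.4375·150 + 0.2850·280 + 0.2425·200) / 0.2295 = 193.925 / 0.2295 ≈ 844.99
  x_2 = (0.0925·150 + 0.3750·280 + 0.0775·200) / 0.2295 = 134.375 / 0.2295 ≈ 585.51
  x_3 = (0.0750·150 + 0.1800·280 + 0.4350·200) / 0.2295 = 148.65 / 0.2295 ≈ 647.71

x_1 = 844.99, x_2 = 585.51, x_3 = 647.71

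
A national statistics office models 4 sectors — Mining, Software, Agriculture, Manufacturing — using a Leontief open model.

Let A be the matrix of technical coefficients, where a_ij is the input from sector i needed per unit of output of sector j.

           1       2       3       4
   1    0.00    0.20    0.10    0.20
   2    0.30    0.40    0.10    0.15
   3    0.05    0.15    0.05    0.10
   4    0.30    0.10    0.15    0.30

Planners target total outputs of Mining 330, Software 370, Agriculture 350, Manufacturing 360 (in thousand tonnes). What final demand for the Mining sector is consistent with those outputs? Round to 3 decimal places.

I − A =
  [   1.00    -0.20    -0.10    -0.20]
  [  -0.30     0.60    -0.10    -0.15]
  [  -0.05    -0.15     0.95    -0.10]
  [  -0.30    -0.10    -0.15     0.70]
d = (I − A) x:
  d_1 = (+1.00)·330 + (-0.20)·370 + (-0.10)·350 + (-0.20)·360 = 149.000
  d_2 = (-0.30)·330 + (+0.60)·370 + (-0.10)·350 + (-0.15)·360 = 34.000
  d_3 = (-0.05)·330 + (-0.15)·370 + (+0.95)·350 + (-0.10)·360 = 224.500
  d_4 = (-0.30)·330 + (-0.10)·370 + (-0.15)·350 + (+0.70)·360 = 63.500

d_1 = 149.000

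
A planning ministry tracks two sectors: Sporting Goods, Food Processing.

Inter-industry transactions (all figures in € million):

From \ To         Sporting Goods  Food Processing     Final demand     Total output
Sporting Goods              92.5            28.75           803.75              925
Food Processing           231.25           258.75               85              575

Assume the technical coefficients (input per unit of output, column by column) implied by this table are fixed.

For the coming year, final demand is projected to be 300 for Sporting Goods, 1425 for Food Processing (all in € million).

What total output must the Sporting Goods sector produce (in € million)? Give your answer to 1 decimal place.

Technical coefficients a_ij = z_ij / X_j:
  a_SS = 92.5/925 = 0.10, a_FS = 231.25/925 = 0.25
  a_SF = 28.75/575 = 0.05, a_FF = 258.75/575 = 0.45
I − A =
  [   0.90    -0.05]
  [  -0.25     0.55]
det(I−A) = (0.90)(0.55) − (-0.05)(-0.25) = 0.4825
adj(I−A) = [[0.55, 0.05], [0.25, 0.90]]
(I − A)⁻¹ = adj(I−A) / det(I−A) ≈
  [   1.1399     0.1036]
  [   0.5181     1.8653]
x = (I − A)⁻¹ d = adj(I−A)·d / det(I−A), with det(I−A) = 0.4825:
  x_S = (0.55·300 + 0.05·1425) / 0.4825 = 236.25 / 0.4825 ≈ 489.6
  x_F = (0.25·300 + 0.90·1425) / 0.4825 = 1357.50 / 0.4825 ≈ 2813.5

x_S = 489.6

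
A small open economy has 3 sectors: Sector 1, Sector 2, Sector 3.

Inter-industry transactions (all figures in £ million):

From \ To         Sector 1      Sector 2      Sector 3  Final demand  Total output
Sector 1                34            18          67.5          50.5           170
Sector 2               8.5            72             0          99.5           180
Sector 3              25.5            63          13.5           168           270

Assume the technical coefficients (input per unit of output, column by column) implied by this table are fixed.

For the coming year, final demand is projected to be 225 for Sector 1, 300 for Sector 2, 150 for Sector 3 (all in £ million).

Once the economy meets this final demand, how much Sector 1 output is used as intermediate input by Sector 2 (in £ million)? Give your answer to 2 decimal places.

z_12 = 54.04

Technical coefficients a_ij = z_ij / X_j:
  a_11 = 34/170 = 0.20, a_21 = 8.5/170 = 0.05, a_31 = 25.5/170 = 0.15
  a_12 = 18/180 = 0.10, a_22 = 72/180 = 0.40, a_32 = 63/180 = 0.35
  a_13 = 67.5/270 = 0.25, a_23 = 0/270 = 0.00, a_33 = 13.5/270 = 0.05
I − A =
  [   0.80    -0.10    -0.25]
  [  -0.05     0.60     0.00]
  [  -0.15    -0.35     0.95]
Cofactors of I−A, C_ij = (−1)^(i+j)·(minor ij) (rows/columns in the sector order above):
  C_11 = (0.60)(0.95) − (0.00)(-0.35) = 0.5700
  C_12 = −[(-0.05)(0.95) − (0.00)(-0.15)] = 0.0475
  C_13 = (-0.05)(-0.35) − (0.60)(-0.15) = 0.1075
  C_21 = −[(-0.10)(0.95) − (-0.25)(-0.35)] = 0.1825
  C_22 = (0.80)(0.95) − (-0.25)(-0.15) = 0.7225
  C_23 = −[(0.80)(-0.35) − (-0.10)(-0.15)] = 0.2950
  C_31 = (-0.10)(0.00) − (-0.25)(0.60) = 0.1500
  C_32 = −[(0.80)(0.00) − (-0.25)(-0.05)] = 0.0125
  C_33 = (0.80)(0.60) − (-0.10)(-0.05) = 0.4750
det(I−A) = Σ_j (I−A)_1j·C_1j = (0.80)(0.5700) + (-0.10)(0.0475) + (-0.25)(0.1075) = 0.424375
adj(I−A) = Cᵀ =
  [ 0.5700   0.1825   0.1500]
  [ 0.0475   0.7225   0.0125]
  [ 0.1075   0.2950   0.4750]
(I − A)⁻¹ = adj(I−A) / det(I−A) ≈
  [   1.3432     0.4300     0.3535]
  [   0.1119     1.7025     0.0295]
  [   0.2533     0.6951     1.1193]
First solve x = (I − A)⁻¹ d = adj(I−A)·d / det(I−A); in particular x_2 = (0.0475·225 + 0.7225·300 + 0.0125·150) / 0.424375 = 229.3125 / 0.424375 ≈ 540.3535.
Intermediate flow from 1 to 2: z_12 = a_12 · x_2 = 0.10 × 229.3125 / 0.424375 = 22.93125 / 0.424375 ≈ 54.04.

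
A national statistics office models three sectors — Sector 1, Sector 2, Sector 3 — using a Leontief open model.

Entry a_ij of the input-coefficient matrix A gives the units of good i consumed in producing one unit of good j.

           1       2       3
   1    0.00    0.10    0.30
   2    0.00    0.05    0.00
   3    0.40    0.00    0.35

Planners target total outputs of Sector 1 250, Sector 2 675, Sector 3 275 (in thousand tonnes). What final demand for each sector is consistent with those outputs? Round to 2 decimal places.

I − A =
  [   1.00    -0.10    -0.30]
  [   0.00     0.95     0.00]
  [  -0.40     0.00     0.65]
d = (I − A) x:
  d_1 = (+1.00)·250 + (-0.10)·675 + (-0.30)·275 = 100.00
  d_2 = (+0.00)·250 + (+0.95)·675 + (+0.00)·275 = 641.25
  d_3 = (-0.40)·250 + (+0.00)·675 + (+0.65)·275 = 78.75

d_1 = 100.00, d_2 = 641.25, d_3 = 78.75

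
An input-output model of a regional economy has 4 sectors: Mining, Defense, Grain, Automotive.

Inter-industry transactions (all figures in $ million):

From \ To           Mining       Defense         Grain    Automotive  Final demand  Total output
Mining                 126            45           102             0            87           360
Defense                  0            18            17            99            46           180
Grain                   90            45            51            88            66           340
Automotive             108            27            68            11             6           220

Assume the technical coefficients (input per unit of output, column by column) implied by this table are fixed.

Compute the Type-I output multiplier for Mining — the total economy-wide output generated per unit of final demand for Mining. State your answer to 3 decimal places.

m_1 = 5.931

Technical coefficients a_ij = z_ij / X_j:
  a_11 = 126/360 = 0.35, a_21 = 0/360 = 0.00, a_31 = 90/360 = 0.25, a_41 = 108/360 = 0.30
  a_12 = 45/180 = 0.25, a_22 = 18/180 = 0.10, a_32 = 45/180 = 0.25, a_42 = 27/180 = 0.15
  a_13 = 102/340 = 0.30, a_23 = 17/340 = 0.05, a_33 = 51/340 = 0.15, a_43 = 68/340 = 0.20
  a_14 = 0/220 = 0.00, a_24 = 99/220 = 0.45, a_34 = 88/220 = 0.40, a_44 = 11/220 = 0.05
I − A =
  [   0.65    -0.25    -0.30     0.00]
  [   0.00     0.90    -0.05    -0.45]
  [  -0.25    -0.25     0.85    -0.40]
  [  -0.30    -0.15    -0.20     0.95]
Compute the cofactors C_ij = (−1)^(i+j)·(3×3 minor ij) of I−A; the adjugate is their transpose:
adj(I−A) = Cᵀ =
  [ 0.560000   0.271125   0.270625   0.242375]
  [ 0.155125   0.365625   0.129875   0.227875]
  [ 0.338625   0.282750   0.478125   0.335250]
  [ 0.272625   0.202875   0.206625   0.418500]
det(I−A) = Σ_j (I−A)_1j·C_1j = (0.65)(0.560000) + (-0.25)(0.155125) + (-0.30)(0.338625) + (0.00)(0.272625) = 0.22363125
(I − A)⁻¹ = adj(I−A) / det(I−A) ≈
  [   2.5041     1.2124     1.2101     1.0838]
  [   0.6937     1.6349     0.5808     1.0190]
  [   1.5142     1.2644     2.1380     1.4991]
  [   1.2191     0.9072     0.9240     1.8714]
The output multiplier for sector j is the column-j sum of the Leontief inverse (I − A)⁻¹ = adj(I−A) / det(I−A).
Column 1 of adj(I−A): (0.560000, 0.155125, 0.338625, 0.272625); det(I−A) = 0.22363125.
m_1 = (0.560000 + 0.155125 + 0.338625 + 0.272625) / 0.22363125 = 1.326375 / 0.22363125 ≈ 5.931.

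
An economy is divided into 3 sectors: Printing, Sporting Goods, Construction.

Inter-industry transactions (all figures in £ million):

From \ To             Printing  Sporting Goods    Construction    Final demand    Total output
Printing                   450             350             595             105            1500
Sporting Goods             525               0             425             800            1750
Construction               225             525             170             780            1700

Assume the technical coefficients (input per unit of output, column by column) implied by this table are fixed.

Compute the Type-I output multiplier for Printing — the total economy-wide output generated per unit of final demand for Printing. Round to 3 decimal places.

Technical coefficients a_ij = z_ij / X_j:
  a_11 = 450/1500 = 0.30, a_21 = 525/1500 = 0.35, a_31 = 225/1500 = 0.15
  a_12 = 350/1750 = 0.20, a_22 = 0/1750 = 0.00, a_32 = 525/1750 = 0.30
  a_13 = 595/1700 = 0.35, a_23 = 425/1700 = 0.25, a_33 = 170/1700 = 0.10
I − A =
  [   0.70    -0.20    -0.35]
  [  -0.35     1.00    -0.25]
  [  -0.15    -0.30     0.90]
Cofactors of I−A, C_ij = (−1)^(i+j)·(minor ij) (rows/columns in the sector order above):
  C_11 = (1.00)(0.90) − (-0.25)(-0.30) = 0.8250
  C_12 = −[(-0.35)(0.90) − (-0.25)(-0.15)] = 0.3525
  C_13 = (-0.35)(-0.30) − (1.00)(-0.15) = 0.2550
  C_21 = −[(-0.20)(0.90) − (-0.35)(-0.30)] = 0.2850
  C_22 = (0.70)(0.90) − (-0.35)(-0.15) = 0.5775
  C_23 = −[(0.70)(-0.30) − (-0.20)(-0.15)] = 0.2400
  C_31 = (-0.20)(-0.25) − (-0.35)(1.00) = 0.4000
  C_32 = −[(0.70)(-0.25) − (-0.35)(-0.35)] = 0.2975
  C_33 = (0.70)(1.00) − (-0.20)(-0.35) = 0.6300
det(I−A) = Σ_j (I−A)_1j·C_1j = (0.70)(0.8250) + (-0.20)(0.3525) + (-0.35)(0.2550) = 0.41775
adj(I−A) = Cᵀ =
  [ 0.8250   0.2850   0.4000]
  [ 0.3525   0.5775   0.2975]
  [ 0.2550   0.2400   0.6300]
(I − A)⁻¹ = adj(I−A) / det(I−A) ≈
  [   1.9749     0.6822     0.9575]
  [   0.8438     1.3824     0.7121]
  [   0.6104     0.5745     1.5081]
The output multiplier for sector j is the column-j sum of the Leontief inverse (I − A)⁻¹ = adj(I−A) / det(I−A).
Column 1 of adj(I−A): (0.8250, 0.3525, 0.2550); det(I−A) = 0.41775.
m_1 = (0.8250 + 0.3525 + 0.2550) / 0.41775 = 1.4325 / 0.41775 ≈ 3.429.

m_1 = 3.429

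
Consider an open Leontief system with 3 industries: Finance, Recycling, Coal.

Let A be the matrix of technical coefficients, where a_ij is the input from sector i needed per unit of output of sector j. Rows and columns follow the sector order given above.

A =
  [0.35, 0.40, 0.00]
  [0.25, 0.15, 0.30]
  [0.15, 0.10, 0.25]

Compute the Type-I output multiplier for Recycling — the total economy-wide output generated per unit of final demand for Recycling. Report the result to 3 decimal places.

I − A =
  [   0.65    -0.40     0.00]
  [  -0.25     0.85    -0.30]
  [  -0.15    -0.10     0.75]
Cofactors of I−A, C_ij = (−1)^(i+j)·(minor ij) (rows/columns in the sector order above):
  C_11 = (0.85)(0.75) − (-0.30)(-0.10) = 0.6075
  C_12 = −[(-0.25)(0.75) − (-0.30)(-0.15)] = 0.2325
  C_13 = (-0.25)(-0.10) − (0.85)(-0.15) = 0.1525
  C_21 = −[(-0.40)(0.75) − (0.00)(-0.10)] = 0.3000
  C_22 = (0.65)(0.75) − (0.00)(-0.15) = 0.4875
  C_23 = −[(0.65)(-0.10) − (-0.40)(-0.15)] = 0.1250
  C_31 = (-0.40)(-0.30) − (0.00)(0.85) = 0.1200
  C_32 = −[(0.65)(-0.30) − (0.00)(-0.25)] = 0.1950
  C_33 = (0.65)(0.85) − (-0.40)(-0.25) = 0.4525
det(I−A) = Σ_j (I−A)_1j·C_1j = (0.65)(0.6075) + (-0.40)(0.2325) + (0.00)(0.1525) = 0.301875
adj(I−A) = Cᵀ =
  [ 0.6075   0.3000   0.1200]
  [ 0.2325   0.4875   0.1950]
  [ 0.1525   0.1250   0.4525]
(I − A)⁻¹ = adj(I−A) / det(I−A) ≈
  [   2.0124     0.9938     0.3975]
  [   0.7702     1.6149     0.6460]
  [   0.5052     0.4141     1.4990]
The output multiplier for sector j is the column-j sum of the Leontief inverse (I − A)⁻¹ = adj(I−A) / det(I−A).
Column 2 of adj(I−A): (0.3000, 0.4875, 0.1250); det(I−A) = 0.301875.
m_2 = (0.3000 + 0.4875 + 0.1250) / 0.301875 = 0.9125 / 0.301875 ≈ 3.023.

m_2 = 3.023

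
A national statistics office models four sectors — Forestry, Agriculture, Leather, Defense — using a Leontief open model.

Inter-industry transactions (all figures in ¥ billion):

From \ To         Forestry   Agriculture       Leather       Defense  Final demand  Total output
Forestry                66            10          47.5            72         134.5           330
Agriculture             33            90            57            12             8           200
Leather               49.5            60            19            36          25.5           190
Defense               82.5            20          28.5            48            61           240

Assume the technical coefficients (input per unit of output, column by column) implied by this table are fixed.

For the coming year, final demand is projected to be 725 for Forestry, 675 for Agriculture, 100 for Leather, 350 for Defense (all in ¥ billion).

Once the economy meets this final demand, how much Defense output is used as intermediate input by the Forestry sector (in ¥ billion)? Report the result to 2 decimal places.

z_41 = 573.50

Technical coefficients a_ij = z_ij / X_j:
  a_11 = 66/330 = 0.20, a_21 = 33/330 = 0.10, a_31 = 49.5/330 = 0.15, a_41 = 82.5/330 = 0.25
  a_12 = 10/200 = 0.05, a_22 = 90/200 = 0.45, a_32 = 60/200 = 0.30, a_42 = 20/200 = 0.10
  a_13 = 47.5/190 = 0.25, a_23 = 57/190 = 0.30, a_33 = 19/190 = 0.10, a_43 = 28.5/190 = 0.15
  a_14 = 72/240 = 0.30, a_24 = 12/240 = 0.05, a_34 = 36/240 = 0.15, a_44 = 48/240 = 0.20
I − A =
  [   0.80    -0.05    -0.25    -0.30]
  [  -0.10     0.55    -0.30    -0.05]
  [  -0.15    -0.30     0.90    -0.15]
  [  -0.25    -0.10    -0.15     0.80]
Compute the cofactors C_ij = (−1)^(i+j)·(3×3 minor ij) of I−A; the adjugate is their transpose:
adj(I−A) = Cᵀ =
  [ 0.300375   0.139125   0.154875   0.150375]
  [ 0.129375   0.444375   0.203125   0.114375]
  [ 0.115125   0.193875   0.299125   0.111375]
  [ 0.131625   0.135375   0.129875   0.289125]
det(I−A) = Σ_j (I−A)_1j·C_1j = (0.80)(0.300375) + (-0.05)(0.129375) + (-0.25)(0.115125) + (-0.30)(0.131625) = 0.1655625
(I − A)⁻¹ = adj(I−A) / det(I−A) ≈
  [   1.8143     0.8403     0.9354     0.9083]
  [   0.7814     2.6840     1.2269     0.6908]
  [   0.6954     1.1710     1.8067     0.6727]
  [   0.7950     0.8177     0.7844     1.7463]
First solve x = (I − A)⁻¹ d = adj(I−A)·d / det(I−A); in particular x_1 = (0.300375·725 + 0.139125·675 + 0.154875·100 + 0.150375·350) / 0.1655625 = 379.80 / 0.1655625 ≈ 2293.9977.
Intermediate flow from 4 to 1: z_41 = a_41 · x_1 = 0.25 × 379.80 / 0.1655625 = 94.95 / 0.1655625 ≈ 573.50.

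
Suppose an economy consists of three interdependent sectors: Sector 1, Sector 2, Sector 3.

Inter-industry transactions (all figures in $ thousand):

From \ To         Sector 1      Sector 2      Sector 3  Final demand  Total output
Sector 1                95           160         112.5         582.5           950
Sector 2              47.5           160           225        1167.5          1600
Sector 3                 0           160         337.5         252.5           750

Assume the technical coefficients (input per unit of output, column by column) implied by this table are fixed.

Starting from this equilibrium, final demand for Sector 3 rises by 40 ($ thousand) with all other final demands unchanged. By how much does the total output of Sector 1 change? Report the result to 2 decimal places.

Technical coefficients a_ij = z_ij / X_j:
  a_11 = 95/950 = 0.10, a_21 = 47.5/950 = 0.05, a_31 = 0/950 = 0.00
  a_12 = 160/1600 = 0.10, a_22 = 160/1600 = 0.10, a_32 = 160/1600 = 0.10
  a_13 = 112.5/750 = 0.15, a_23 = 225/750 = 0.30, a_33 = 337.5/750 = 0.45
I − A =
  [   0.90    -0.10    -0.15]
  [  -0.05     0.90    -0.30]
  [   0.00    -0.10     0.55]
Cofactors of I−A, C_ij = (−1)^(i+j)·(minor ij) (rows/columns in the sector order above):
  C_11 = (0.90)(0.55) − (-0.30)(-0.10) = 0.4650
  C_12 = −[(-0.05)(0.55) − (-0.30)(0.00)] = 0.0275
  C_13 = (-0.05)(-0.10) − (0.90)(0.00) = 0.0050
  C_21 = −[(-0.10)(0.55) − (-0.15)(-0.10)] = 0.0700
  C_22 = (0.90)(0.55) − (-0.15)(0.00) = 0.4950
  C_23 = −[(0.90)(-0.10) − (-0.10)(0.00)] = 0.0900
  C_31 = (-0.10)(-0.30) − (-0.15)(0.90) = 0.1650
  C_32 = −[(0.90)(-0.30) − (-0.15)(-0.05)] = 0.2775
  C_33 = (0.90)(0.90) − (-0.10)(-0.05) = 0.8050
det(I−A) = Σ_j (I−A)_1j·C_1j = (0.90)(0.4650) + (-0.10)(0.0275) + (-0.15)(0.0050) = 0.4150
adj(I−A) = Cᵀ =
  [ 0.4650   0.0700   0.1650]
  [ 0.0275   0.4950   0.2775]
  [ 0.0050   0.0900   0.8050]
(I − A)⁻¹ = adj(I−A) / det(I−A) ≈
  [   1.1205     0.1687     0.3976]
  [   0.0663     1.1928     0.6687]
  [   0.0120     0.2169     1.9398]
Δx = (I − A)⁻¹ Δd with Δd having +40 in the Sector 3 component and 0 elsewhere.
So Δx_1 = L_13 · (+40), where L_13 = adj(I−A)_13 / det(I−A) = 0.1650 / 0.4150.
Δx_1 = 0.1650 × (+40) / 0.4150 = 6.60 / 0.4150 ≈ 15.90.

Δx_1 = 15.90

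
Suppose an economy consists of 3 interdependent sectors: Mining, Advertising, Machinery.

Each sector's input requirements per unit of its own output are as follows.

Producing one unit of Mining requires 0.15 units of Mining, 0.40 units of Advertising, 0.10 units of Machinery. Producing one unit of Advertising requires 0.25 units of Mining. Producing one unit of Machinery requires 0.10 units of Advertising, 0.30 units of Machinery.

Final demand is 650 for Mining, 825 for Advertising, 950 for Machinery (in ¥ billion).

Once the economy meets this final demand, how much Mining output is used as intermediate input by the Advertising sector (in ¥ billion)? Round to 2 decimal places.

I − A =
  [   0.85    -0.25     0.00]
  [  -0.40     1.00    -0.10]
  [  -0.10     0.00     0.70]
Cofactors of I−A, C_ij = (−1)^(i+j)·(minor ij) (rows/columns in the sector order above):
  C_11 = (1.00)(0.70) − (-0.10)(0.00) = 0.7000
  C_12 = −[(-0.40)(0.70) − (-0.10)(-0.10)] = 0.2900
  C_13 = (-0.40)(0.00) − (1.00)(-0.10) = 0.1000
  C_21 = −[(-0.25)(0.70) − (0.00)(0.00)] = 0.1750
  C_22 = (0.85)(0.70) − (0.00)(-0.10) = 0.5950
  C_23 = −[(0.85)(0.00) − (-0.25)(-0.10)] = 0.0250
  C_31 = (-0.25)(-0.10) − (0.00)(1.00) = 0.0250
  C_32 = −[(0.85)(-0.10) − (0.00)(-0.40)] = 0.0850
  C_33 = (0.85)(1.00) − (-0.25)(-0.40) = 0.7500
det(I−A) = Σ_j (I−A)_1j·C_1j = (0.85)(0.7000) + (-0.25)(0.2900) + (0.00)(0.1000) = 0.5225
adj(I−A) = Cᵀ =
  [ 0.7000   0.1750   0.0250]
  [ 0.2900   0.5950   0.0850]
  [ 0.1000   0.0250   0.7500]
(I − A)⁻¹ = adj(I−A) / det(I−A) ≈
  [   1.3397     0.3349     0.0478]
  [   0.5550     1.1388     0.1627]
  [   0.1914     0.0478     1.4354]
First solve x = (I − A)⁻¹ d = adj(I−A)·d / det(I−A); in particular x_2 = (0.2900·650 + 0.5950·825 + 0.0850·950) / 0.5225 = 760.125 / 0.5225 ≈ 1454.7847.
Intermediate flow from 1 to 2: z_12 = a_12 · x_2 = 0.25 × 760.125 / 0.5225 = 190.03125 / 0.5225 ≈ 363.70.

z_12 = 363.70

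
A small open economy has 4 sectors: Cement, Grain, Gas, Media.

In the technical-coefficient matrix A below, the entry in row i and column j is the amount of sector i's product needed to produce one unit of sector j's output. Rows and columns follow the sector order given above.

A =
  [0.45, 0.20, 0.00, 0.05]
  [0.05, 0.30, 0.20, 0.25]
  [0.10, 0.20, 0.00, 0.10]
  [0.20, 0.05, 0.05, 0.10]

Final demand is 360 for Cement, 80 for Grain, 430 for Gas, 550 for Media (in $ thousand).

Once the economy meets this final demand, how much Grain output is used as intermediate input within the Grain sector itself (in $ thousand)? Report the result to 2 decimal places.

I − A =
  [   0.55    -0.20     0.00    -0.05]
  [  -0.05     0.70    -0.20    -0.25]
  [  -0.10    -0.20     1.00    -0.10]
  [  -0.20    -0.05    -0.05     0.90]
Compute the cofactors C_ij = (−1)^(i+j)·(3×3 minor ij) of I−A; the adjugate is their transpose:
adj(I−A) = Cᵀ =
  [ 0.57450   0.18200   0.04075   0.08700]
  [ 0.11800   0.48200   0.10400   0.15200]
  [ 0.09500   0.12200   0.31350   0.07400]
  [ 0.13950   0.07400   0.03225   0.34900]
det(I−A) = Σ_j (I−A)_1j·C_1j = (0.55)(0.57450) + (-0.20)(0.11800) + (0.00)(0.09500) + (-0.05)(0.13950) = 0.2854
(I − A)⁻¹ = adj(I−A) / det(I−A) ≈
  [   2.0130     0.6377     0.1428     0.3048]
  [   0.4135     1.6889     0.3644     0.5326]
  [   0.3329     0.4275     1.0985     0.2593]
  [   0.4888     0.2593     0.1130     1.2228]
First solve x = (I − A)⁻¹ d = adj(I−A)·d / det(I−A); in particular x_2 = (0.11800·360 + 0.48200·80 + 0.10400·430 + 0.15200·550) / 0.2854 = 209.36 / 0.2854 ≈ 733.5669.
Intermediate flow from 2 to 2: z_22 = a_22 · x_2 = 0.30 × 209.36 / 0.2854 = 62.808 / 0.2854 ≈ 220.07.

z_22 = 220.07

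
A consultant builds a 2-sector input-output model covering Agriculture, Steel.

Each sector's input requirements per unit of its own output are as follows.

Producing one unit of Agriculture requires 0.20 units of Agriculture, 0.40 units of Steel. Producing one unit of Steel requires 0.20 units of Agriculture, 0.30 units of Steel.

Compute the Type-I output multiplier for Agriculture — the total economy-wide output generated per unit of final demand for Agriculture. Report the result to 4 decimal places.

I − A =
  [   0.80    -0.20]
  [  -0.40     0.70]
det(I−A) = (0.80)(0.70) − (-0.20)(-0.40) = 0.4800
adj(I−A) = [[0.70, 0.20], [0.40, 0.80]]
(I − A)⁻¹ = adj(I−A) / det(I−A) ≈
  [   1.45833     0.41667]
  [   0.83333     1.66667]
The output multiplier for sector j is the column-j sum of the Leontief inverse (I − A)⁻¹ = adj(I−A) / det(I−A).
Column 1 of adj(I−A): (0.70, 0.40); det(I−A) = 0.4800.
m_1 = (0.70 + 0.40) / 0.4800 = 1.10 / 0.4800 ≈ 2.2917.

m_1 = 2.2917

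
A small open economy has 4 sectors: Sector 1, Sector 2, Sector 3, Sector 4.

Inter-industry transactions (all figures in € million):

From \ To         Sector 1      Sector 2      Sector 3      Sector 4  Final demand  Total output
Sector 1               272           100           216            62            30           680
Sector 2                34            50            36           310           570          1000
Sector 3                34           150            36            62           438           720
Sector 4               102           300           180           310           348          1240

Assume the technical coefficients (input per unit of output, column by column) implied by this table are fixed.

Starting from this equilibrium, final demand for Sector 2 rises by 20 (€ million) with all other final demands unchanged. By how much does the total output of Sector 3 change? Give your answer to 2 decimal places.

Technical coefficients a_ij = z_ij / X_j:
  a_11 = 272/680 = 0.40, a_21 = 34/680 = 0.05, a_31 = 34/680 = 0.05, a_41 = 102/680 = 0.15
  a_12 = 100/1000 = 0.10, a_22 = 50/1000 = 0.05, a_32 = 150/1000 = 0.15, a_42 = 300/1000 = 0.30
  a_13 = 216/720 = 0.30, a_23 = 36/720 = 0.05, a_33 = 36/720 = 0.05, a_43 = 180/720 = 0.25
  a_14 = 62/1240 = 0.05, a_24 = 310/1240 = 0.25, a_34 = 62/1240 = 0.05, a_44 = 310/1240 = 0.25
I − A =
  [   0.60    -0.10    -0.30    -0.05]
  [  -0.05     0.95    -0.05    -0.25]
  [  -0.05    -0.15     0.95    -0.05]
  [  -0.15    -0.30    -0.25     0.75]
Compute the cofactors C_ij = (−1)^(i+j)·(3×3 minor ij) of I−A; the adjugate is their transpose:
adj(I−A) = Cᵀ =
  [ 0.578000   0.124375   0.213875   0.094250]
  [ 0.076000   0.398750   0.082750   0.143500]
  [ 0.051000   0.080625   0.367125   0.054750]
  [ 0.163000   0.211250   0.198250   0.515500]
det(I−A) = Σ_j (I−A)_1j·C_1j = (0.60)(0.578000) + (-0.10)(0.076000) + (-0.30)(0.051000) + (-0.05)(0.163000) = 0.31575
(I − A)⁻¹ = adj(I−A) / det(I−A) ≈
  [   1.8306     0.3939     0.6774     0.2985]
  [   0.2407     1.2629     0.2621     0.4545]
  [   0.1615     0.2553     1.1627     0.1734]
  [   0.5162     0.6690     0.6279     1.6326]
Δx = (I − A)⁻¹ Δd with Δd having +20 in the Sector 2 component and 0 elsewhere.
So Δx_3 = L_32 · (+20), where L_32 = adj(I−A)_32 / det(I−A) = 0.080625 / 0.31575.
Δx_3 = 0.080625 × (+20) / 0.31575 = 1.6125 / 0.31575 ≈ 5.11.

Δx_3 = 5.11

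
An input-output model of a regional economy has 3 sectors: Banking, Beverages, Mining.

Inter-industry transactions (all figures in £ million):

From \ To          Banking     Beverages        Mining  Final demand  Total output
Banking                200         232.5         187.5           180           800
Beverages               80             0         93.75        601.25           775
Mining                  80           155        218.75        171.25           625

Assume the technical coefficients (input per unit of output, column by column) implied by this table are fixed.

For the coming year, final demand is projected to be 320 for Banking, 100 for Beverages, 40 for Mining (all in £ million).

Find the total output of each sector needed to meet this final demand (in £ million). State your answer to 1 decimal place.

Technical coefficients a_ij = z_ij / X_j:
  a_11 = 200/800 = 0.25, a_21 = 80/800 = 0.10, a_31 = 80/800 = 0.10
  a_12 = 232.5/775 = 0.30, a_22 = 0/775 = 0.00, a_32 = 155/775 = 0.20
  a_13 = 187.5/625 = 0.30, a_23 = 93.75/625 = 0.15, a_33 = 218.75/625 = 0.35
I − A =
  [   0.75    -0.30    -0.30]
  [  -0.10     1.00    -0.15]
  [  -0.10    -0.20     0.65]
Cofactors of I−A, C_ij = (−1)^(i+j)·(minor ij) (rows/columns in the sector order above):
  C_11 = (1.00)(0.65) − (-0.15)(-0.20) = 0.6200
  C_12 = −[(-0.10)(0.65) − (-0.15)(-0.10)] = 0.0800
  C_13 = (-0.10)(-0.20) − (1.00)(-0.10) = 0.1200
  C_21 = −[(-0.30)(0.65) − (-0.30)(-0.20)] = 0.2550
  C_22 = (0.75)(0.65) − (-0.30)(-0.10) = 0.4575
  C_23 = −[(0.75)(-0.20) − (-0.30)(-0.10)] = 0.1800
  C_31 = (-0.30)(-0.15) − (-0.30)(1.00) = 0.3450
  C_32 = −[(0.75)(-0.15) − (-0.30)(-0.10)] = 0.1425
  C_33 = (0.75)(1.00) − (-0.30)(-0.10) = 0.7200
det(I−A) = Σ_j (I−A)_1j·C_1j = (0.75)(0.6200) + (-0.30)(0.0800) + (-0.30)(0.1200) = 0.4050
adj(I−A) = Cᵀ =
  [ 0.6200   0.2550   0.3450]
  [ 0.0800   0.4575   0.1425]
  [ 0.1200   0.1800   0.7200]
(I − A)⁻¹ = adj(I−A) / det(I−A) ≈
  [   1.5309     0.6296     0.8519]
  [   0.1975     1.1296     0.3519]
  [   0.2963     0.4444     1.7778]
x = (I − A)⁻¹ d = adj(I−A)·d / det(I−A), with det(I−A) = 0.4050:
  x_1 = (0.6200·320 + 0.2550·100 + 0.3450·40) / 0.4050 = 237.70 / 0.4050 ≈ 586.9
  x_2 = (0.0800·320 + 0.4575·100 + 0.1425·40) / 0.4050 = 77.05 / 0.4050 ≈ 190.2
  x_3 = (0.1200·320 + 0.1800·100 + 0.7200·40) / 0.4050 = 85.20 / 0.4050 ≈ 210.4

x_1 = 586.9, x_2 = 190.2, x_3 = 210.4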